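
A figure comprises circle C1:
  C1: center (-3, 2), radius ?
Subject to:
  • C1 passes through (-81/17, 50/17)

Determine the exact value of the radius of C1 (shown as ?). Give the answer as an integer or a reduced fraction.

1. [C1∋P]  r_C1² − 4 = 0  ⇒  r_C1 = 2 (r>0 drops 1)

2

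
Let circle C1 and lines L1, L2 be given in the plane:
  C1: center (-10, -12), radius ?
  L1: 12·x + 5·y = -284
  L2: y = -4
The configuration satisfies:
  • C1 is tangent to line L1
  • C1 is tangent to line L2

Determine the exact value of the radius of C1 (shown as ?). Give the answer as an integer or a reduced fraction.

1. [C1‖L1]  r_C1² − 64 = 0  ⇒  r_C1 = 8 (r>0 drops 1)
2. [C1‖L2]  r_C1² − 64 = 0  ⇒  r_C1 = 8 (r>0 drops 1)

8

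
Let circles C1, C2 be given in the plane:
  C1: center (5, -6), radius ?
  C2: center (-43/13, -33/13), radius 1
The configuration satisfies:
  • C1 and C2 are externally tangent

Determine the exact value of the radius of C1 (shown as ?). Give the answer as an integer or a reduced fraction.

8

1. [ext C1·C2]  r_C1² + 2r_C1 − 80 = 0  ⇒  r_C1 = 8 (r>0 drops 1)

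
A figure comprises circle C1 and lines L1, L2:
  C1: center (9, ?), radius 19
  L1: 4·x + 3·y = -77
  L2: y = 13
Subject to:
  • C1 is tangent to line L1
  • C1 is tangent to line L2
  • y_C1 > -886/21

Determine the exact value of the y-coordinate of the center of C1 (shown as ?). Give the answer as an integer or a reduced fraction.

-6

1. [C1‖L1]  y_C1² + (226/3)y_C1 + 416 = 0  ⇒  y_C1 = -208/3 or -6
2. [C1‖L2]  y_C1² − 26y_C1 − 192 = 0  ⇒  y_C1 = -6 or 32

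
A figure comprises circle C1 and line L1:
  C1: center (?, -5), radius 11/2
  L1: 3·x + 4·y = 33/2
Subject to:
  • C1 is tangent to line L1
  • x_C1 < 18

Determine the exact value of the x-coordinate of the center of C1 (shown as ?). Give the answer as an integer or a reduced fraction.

3

1. [C1‖L1]  x_C1² − (73/3)x_C1 + 64 = 0  ⇒  x_C1 = 3 or 64/3
2. given x_C1 < 18: keep 3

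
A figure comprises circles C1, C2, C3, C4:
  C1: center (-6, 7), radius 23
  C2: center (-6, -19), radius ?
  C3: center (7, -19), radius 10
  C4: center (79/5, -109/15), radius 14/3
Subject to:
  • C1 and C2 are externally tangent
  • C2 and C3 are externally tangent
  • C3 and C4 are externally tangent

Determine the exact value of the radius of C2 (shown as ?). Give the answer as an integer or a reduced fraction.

3

1. [ext C1·C2]  r_C2² + 46r_C2 − 147 = 0  ⇒  r_C2 = 3 (r>0 drops 1)
2. [ext C2·C3]  r_C2² + 20r_C2 − 69 = 0  ⇒  r_C2 = 3 (r>0 drops 1)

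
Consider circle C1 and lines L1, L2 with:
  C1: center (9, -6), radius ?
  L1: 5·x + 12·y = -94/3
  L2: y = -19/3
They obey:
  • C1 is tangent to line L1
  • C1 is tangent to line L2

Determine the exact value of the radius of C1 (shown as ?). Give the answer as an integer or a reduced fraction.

1/3

1. [C1‖L1]  r_C1² − 1/9 = 0  ⇒  r_C1 = 1/3 (r>0 drops 1)
2. [C1‖L2]  r_C1² − 1/9 = 0  ⇒  r_C1 = 1/3 (r>0 drops 1)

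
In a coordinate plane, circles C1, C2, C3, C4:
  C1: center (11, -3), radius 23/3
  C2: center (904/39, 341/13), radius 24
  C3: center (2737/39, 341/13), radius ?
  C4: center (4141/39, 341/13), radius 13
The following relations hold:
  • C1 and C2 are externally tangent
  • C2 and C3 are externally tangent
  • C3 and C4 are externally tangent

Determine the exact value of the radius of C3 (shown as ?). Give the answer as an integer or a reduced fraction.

1. [ext C2·C3]  r_C3² + 48r_C3 − 1633 = 0  ⇒  r_C3 = 23 (r>0 drops 1)
2. [ext C3·C4]  r_C3² + 26r_C3 − 1127 = 0  ⇒  r_C3 = 23 (r>0 drops 1)

23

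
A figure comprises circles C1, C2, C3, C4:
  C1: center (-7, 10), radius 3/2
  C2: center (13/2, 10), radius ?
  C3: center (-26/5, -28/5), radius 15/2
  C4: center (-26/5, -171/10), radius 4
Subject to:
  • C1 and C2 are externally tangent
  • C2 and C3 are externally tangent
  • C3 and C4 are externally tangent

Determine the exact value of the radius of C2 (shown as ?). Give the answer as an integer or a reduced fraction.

1. [ext C1·C2]  r_C2² + 3r_C2 − 180 = 0  ⇒  r_C2 = 12 (r>0 drops 1)
2. [ext C2·C3]  r_C2² + 15r_C2 − 324 = 0  ⇒  r_C2 = 12 (r>0 drops 1)

12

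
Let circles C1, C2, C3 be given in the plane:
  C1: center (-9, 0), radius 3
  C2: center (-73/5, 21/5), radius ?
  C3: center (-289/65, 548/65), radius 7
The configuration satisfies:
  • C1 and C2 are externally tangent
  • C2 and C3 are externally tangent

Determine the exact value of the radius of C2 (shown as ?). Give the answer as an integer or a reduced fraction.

1. [ext C1·C2]  r_C2² + 6r_C2 − 40 = 0  ⇒  r_C2 = 4 (r>0 drops 1)
2. [ext C2·C3]  r_C2² + 14r_C2 − 72 = 0  ⇒  r_C2 = 4 (r>0 drops 1)

4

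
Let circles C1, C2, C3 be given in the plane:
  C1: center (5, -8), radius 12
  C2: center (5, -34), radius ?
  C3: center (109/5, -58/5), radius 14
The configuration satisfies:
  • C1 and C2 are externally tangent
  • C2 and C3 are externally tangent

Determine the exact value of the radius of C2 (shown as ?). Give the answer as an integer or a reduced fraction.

1. [ext C1·C2]  r_C2² + 24r_C2 − 532 = 0  ⇒  r_C2 = 14 (r>0 drops 1)
2. [ext C2·C3]  r_C2² + 28r_C2 − 588 = 0  ⇒  r_C2 = 14 (r>0 drops 1)

14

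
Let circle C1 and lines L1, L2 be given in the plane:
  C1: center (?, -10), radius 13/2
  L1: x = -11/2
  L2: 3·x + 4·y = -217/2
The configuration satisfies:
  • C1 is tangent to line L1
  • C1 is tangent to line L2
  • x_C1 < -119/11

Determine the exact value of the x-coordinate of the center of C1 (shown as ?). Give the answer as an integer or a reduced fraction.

1. [C1‖L1]  x_C1² + 11x_C1 − 12 = 0  ⇒  x_C1 = -12 or 1
2. [C1‖L2]  x_C1² + (137/3)x_C1 + 404 = 0  ⇒  x_C1 = -101/3 or -12

-12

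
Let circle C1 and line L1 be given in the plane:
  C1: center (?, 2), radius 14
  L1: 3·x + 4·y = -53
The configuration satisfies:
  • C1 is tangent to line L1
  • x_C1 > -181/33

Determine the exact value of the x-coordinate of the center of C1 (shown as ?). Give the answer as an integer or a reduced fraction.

1. [C1‖L1]  x_C1² + (122/3)x_C1 − 131 = 0  ⇒  x_C1 = -131/3 or 3
2. given x_C1 > -181/33: keep 3

3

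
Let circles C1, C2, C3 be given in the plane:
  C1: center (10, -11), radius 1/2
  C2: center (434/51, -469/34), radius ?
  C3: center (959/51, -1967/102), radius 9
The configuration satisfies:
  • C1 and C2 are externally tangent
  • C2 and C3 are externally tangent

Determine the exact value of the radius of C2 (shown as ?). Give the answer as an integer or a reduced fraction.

8/3

1. [ext C1·C2]  r_C2² + 1r_C2 − 88/9 = 0  ⇒  r_C2 = 8/3 (r>0 drops 1)
2. [ext C2·C3]  r_C2² + 18r_C2 − 496/9 = 0  ⇒  r_C2 = 8/3 (r>0 drops 1)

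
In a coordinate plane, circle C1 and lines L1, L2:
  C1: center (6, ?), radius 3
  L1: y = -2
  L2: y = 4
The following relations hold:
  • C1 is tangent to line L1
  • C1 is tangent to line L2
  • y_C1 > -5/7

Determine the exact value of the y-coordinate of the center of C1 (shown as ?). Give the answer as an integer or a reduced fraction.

1. [C1‖L1]  y_C1² + 4y_C1 − 5 = 0  ⇒  y_C1 = -5 or 1
2. [C1‖L2]  y_C1² − 8y_C1 + 7 = 0  ⇒  y_C1 = 1 or 7

1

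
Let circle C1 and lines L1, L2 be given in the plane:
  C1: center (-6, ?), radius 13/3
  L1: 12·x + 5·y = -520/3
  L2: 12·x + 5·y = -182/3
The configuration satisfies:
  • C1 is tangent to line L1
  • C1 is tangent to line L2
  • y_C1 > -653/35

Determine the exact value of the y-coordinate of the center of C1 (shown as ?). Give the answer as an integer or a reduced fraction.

1. [C1‖L1]  y_C1² + (608/15)y_C1 + 1419/5 = 0  ⇒  y_C1 = -473/15 or -9
2. [C1‖L2]  y_C1² − (68/15)y_C1 − 609/5 = 0  ⇒  y_C1 = -9 or 203/15

-9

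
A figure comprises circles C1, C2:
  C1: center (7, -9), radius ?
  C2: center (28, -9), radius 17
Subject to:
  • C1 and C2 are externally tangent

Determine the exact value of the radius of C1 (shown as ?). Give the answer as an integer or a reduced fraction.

4

1. [ext C1·C2]  r_C1² + 34r_C1 − 152 = 0  ⇒  r_C1 = 4 (r>0 drops 1)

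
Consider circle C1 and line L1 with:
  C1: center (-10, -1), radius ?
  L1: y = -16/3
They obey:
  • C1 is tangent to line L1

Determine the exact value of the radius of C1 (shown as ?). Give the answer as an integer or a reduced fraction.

1. [C1‖L1]  r_C1² − 169/9 = 0  ⇒  r_C1 = 13/3 (r>0 drops 1)

13/3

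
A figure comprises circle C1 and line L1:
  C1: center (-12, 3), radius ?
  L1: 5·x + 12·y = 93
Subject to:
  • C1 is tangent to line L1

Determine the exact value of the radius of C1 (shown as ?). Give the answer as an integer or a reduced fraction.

9

1. [C1‖L1]  r_C1² − 81 = 0  ⇒  r_C1 = 9 (r>0 drops 1)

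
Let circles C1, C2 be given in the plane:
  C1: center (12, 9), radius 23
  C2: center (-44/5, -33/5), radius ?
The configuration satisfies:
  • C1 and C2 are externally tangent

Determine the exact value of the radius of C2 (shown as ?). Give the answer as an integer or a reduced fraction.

3

1. [ext C1·C2]  r_C2² + 46r_C2 − 147 = 0  ⇒  r_C2 = 3 (r>0 drops 1)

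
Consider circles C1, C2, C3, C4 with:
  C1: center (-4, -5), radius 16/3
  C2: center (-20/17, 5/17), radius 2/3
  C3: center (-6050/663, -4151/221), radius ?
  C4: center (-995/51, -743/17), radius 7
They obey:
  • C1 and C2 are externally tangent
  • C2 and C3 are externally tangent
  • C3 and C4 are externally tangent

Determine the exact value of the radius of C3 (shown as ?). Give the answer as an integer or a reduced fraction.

1. [ext C2·C3]  r_C3² + (4/3)r_C3 − 1280/3 = 0  ⇒  r_C3 = 20 (r>0 drops 1)
2. [ext C3·C4]  r_C3² + 14r_C3 − 680 = 0  ⇒  r_C3 = 20 (r>0 drops 1)

20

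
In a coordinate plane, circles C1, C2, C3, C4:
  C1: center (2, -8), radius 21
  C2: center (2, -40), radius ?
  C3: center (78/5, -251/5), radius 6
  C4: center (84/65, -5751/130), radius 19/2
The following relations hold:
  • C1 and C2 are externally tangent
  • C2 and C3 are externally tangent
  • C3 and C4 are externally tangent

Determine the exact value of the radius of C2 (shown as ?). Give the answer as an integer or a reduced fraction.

1. [ext C1·C2]  r_C2² + 42r_C2 − 583 = 0  ⇒  r_C2 = 11 (r>0 drops 1)
2. [ext C2·C3]  r_C2² + 12r_C2 − 253 = 0  ⇒  r_C2 = 11 (r>0 drops 1)

11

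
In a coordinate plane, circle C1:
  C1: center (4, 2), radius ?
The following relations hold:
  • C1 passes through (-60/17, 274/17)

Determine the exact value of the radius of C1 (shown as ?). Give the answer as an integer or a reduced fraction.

16

1. [C1∋P]  r_C1² − 256 = 0  ⇒  r_C1 = 16 (r>0 drops 1)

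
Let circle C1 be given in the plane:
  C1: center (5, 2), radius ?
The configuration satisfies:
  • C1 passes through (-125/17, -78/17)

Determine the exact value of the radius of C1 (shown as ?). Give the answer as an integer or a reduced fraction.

14

1. [C1∋P]  r_C1² − 196 = 0  ⇒  r_C1 = 14 (r>0 drops 1)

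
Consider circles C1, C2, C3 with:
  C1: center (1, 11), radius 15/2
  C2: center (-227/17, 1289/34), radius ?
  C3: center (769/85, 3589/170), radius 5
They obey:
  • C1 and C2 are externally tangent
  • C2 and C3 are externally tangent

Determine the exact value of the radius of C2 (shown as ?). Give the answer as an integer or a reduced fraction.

1. [ext C1·C2]  r_C2² + 15r_C2 − 874 = 0  ⇒  r_C2 = 23 (r>0 drops 1)
2. [ext C2·C3]  r_C2² + 10r_C2 − 759 = 0  ⇒  r_C2 = 23 (r>0 drops 1)

23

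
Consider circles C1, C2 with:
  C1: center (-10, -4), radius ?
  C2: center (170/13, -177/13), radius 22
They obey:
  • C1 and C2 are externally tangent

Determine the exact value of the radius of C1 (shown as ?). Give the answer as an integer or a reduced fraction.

3

1. [ext C1·C2]  r_C1² + 44r_C1 − 141 = 0  ⇒  r_C1 = 3 (r>0 drops 1)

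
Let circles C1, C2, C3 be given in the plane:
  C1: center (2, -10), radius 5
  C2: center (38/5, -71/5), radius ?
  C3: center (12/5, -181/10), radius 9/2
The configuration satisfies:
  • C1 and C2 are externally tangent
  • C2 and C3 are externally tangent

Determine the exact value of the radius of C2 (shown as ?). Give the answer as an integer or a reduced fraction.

1. [ext C1·C2]  r_C2² + 10r_C2 − 24 = 0  ⇒  r_C2 = 2 (r>0 drops 1)
2. [ext C2·C3]  r_C2² + 9r_C2 − 22 = 0  ⇒  r_C2 = 2 (r>0 drops 1)

2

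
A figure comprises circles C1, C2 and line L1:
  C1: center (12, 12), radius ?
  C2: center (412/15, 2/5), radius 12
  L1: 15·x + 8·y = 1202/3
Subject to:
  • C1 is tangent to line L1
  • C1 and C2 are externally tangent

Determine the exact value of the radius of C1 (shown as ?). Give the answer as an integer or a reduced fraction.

1. [C1‖L1]  r_C1² − 484/9 = 0  ⇒  r_C1 = 22/3 (r>0 drops 1)
2. [ext C1·C2]  r_C1² + 24r_C1 − 2068/9 = 0  ⇒  r_C1 = 22/3 (r>0 drops 1)

22/3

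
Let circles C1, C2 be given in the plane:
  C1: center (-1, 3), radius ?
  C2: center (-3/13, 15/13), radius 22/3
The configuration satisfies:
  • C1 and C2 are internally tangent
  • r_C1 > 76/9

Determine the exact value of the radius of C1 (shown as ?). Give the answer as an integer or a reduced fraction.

1. [int C1,C2]  r_C1² − (44/3)r_C1 + 448/9 = 0  ⇒  r_C1 = 16/3 or 28/3
2. given r_C1 > 76/9: keep 28/3

28/3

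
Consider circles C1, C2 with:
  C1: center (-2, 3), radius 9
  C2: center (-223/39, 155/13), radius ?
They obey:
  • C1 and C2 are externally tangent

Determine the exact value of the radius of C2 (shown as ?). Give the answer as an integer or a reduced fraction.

2/3

1. [ext C1·C2]  r_C2² + 18r_C2 − 112/9 = 0  ⇒  r_C2 = 2/3 (r>0 drops 1)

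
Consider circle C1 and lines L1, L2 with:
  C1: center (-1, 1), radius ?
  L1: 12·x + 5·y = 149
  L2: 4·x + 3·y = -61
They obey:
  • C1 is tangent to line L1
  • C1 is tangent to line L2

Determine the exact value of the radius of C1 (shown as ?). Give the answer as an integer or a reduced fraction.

12

1. [C1‖L1]  r_C1² − 144 = 0  ⇒  r_C1 = 12 (r>0 drops 1)
2. [C1‖L2]  r_C1² − 144 = 0  ⇒  r_C1 = 12 (r>0 drops 1)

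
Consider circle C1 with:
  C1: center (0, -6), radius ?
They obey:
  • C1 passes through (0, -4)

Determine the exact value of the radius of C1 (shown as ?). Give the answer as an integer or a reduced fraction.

2

1. [C1∋P]  r_C1² − 4 = 0  ⇒  r_C1 = 2 (r>0 drops 1)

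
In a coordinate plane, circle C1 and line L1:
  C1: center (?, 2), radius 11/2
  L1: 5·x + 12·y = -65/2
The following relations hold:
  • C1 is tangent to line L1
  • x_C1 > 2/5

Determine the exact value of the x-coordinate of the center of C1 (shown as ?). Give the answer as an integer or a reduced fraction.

1. [C1‖L1]  x_C1² + (113/5)x_C1 − 384/5 = 0  ⇒  x_C1 = -128/5 or 3
2. given x_C1 > 2/5: keep 3

3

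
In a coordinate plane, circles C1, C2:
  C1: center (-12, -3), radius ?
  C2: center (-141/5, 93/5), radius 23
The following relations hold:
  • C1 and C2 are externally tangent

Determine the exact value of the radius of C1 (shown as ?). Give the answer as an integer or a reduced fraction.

4

1. [ext C1·C2]  r_C1² + 46r_C1 − 200 = 0  ⇒  r_C1 = 4 (r>0 drops 1)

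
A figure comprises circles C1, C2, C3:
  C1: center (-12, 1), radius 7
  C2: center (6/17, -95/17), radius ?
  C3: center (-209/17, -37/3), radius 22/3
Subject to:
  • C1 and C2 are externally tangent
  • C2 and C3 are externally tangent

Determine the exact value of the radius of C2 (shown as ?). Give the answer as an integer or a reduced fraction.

1. [ext C1·C2]  r_C2² + 14r_C2 − 147 = 0  ⇒  r_C2 = 7 (r>0 drops 1)
2. [ext C2·C3]  r_C2² + (44/3)r_C2 − 455/3 = 0  ⇒  r_C2 = 7 (r>0 drops 1)

7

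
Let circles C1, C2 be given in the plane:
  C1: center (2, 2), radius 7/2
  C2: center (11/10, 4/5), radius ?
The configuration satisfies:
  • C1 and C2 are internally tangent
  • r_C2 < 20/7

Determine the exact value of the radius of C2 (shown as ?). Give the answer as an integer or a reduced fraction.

2

1. [int C1,C2]  r_C2² − 7r_C2 + 10 = 0  ⇒  r_C2 = 2 or 5
2. given r_C2 < 20/7: keep 2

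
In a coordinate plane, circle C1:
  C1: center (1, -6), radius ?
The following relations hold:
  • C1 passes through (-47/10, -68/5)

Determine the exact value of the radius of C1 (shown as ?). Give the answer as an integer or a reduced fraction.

19/2

1. [C1∋P]  r_C1² − 361/4 = 0  ⇒  r_C1 = 19/2 (r>0 drops 1)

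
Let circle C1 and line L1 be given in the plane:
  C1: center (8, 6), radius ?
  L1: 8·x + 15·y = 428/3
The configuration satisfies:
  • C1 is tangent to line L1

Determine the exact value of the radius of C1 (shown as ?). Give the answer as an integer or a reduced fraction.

2/3

1. [C1‖L1]  r_C1² − 4/9 = 0  ⇒  r_C1 = 2/3 (r>0 drops 1)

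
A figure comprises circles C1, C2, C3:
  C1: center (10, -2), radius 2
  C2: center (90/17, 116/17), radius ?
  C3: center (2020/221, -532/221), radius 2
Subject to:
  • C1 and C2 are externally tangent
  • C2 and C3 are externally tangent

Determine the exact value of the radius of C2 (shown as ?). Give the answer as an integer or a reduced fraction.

1. [ext C1·C2]  r_C2² + 4r_C2 − 96 = 0  ⇒  r_C2 = 8 (r>0 drops 1)
2. [ext C2·C3]  r_C2² + 4r_C2 − 96 = 0  ⇒  r_C2 = 8 (r>0 drops 1)

8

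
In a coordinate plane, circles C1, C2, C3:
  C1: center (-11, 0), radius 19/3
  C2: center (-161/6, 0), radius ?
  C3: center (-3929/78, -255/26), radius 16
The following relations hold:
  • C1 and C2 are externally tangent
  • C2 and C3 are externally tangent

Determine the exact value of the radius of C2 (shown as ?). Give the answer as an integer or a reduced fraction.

19/2

1. [ext C1·C2]  r_C2² + (38/3)r_C2 − 2527/12 = 0  ⇒  r_C2 = 19/2 (r>0 drops 1)
2. [ext C2·C3]  r_C2² + 32r_C2 − 1577/4 = 0  ⇒  r_C2 = 19/2 (r>0 drops 1)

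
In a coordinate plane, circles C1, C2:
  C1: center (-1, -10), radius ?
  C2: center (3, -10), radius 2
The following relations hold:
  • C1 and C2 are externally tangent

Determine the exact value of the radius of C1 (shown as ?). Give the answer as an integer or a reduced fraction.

1. [ext C1·C2]  r_C1² + 4r_C1 − 12 = 0  ⇒  r_C1 = 2 (r>0 drops 1)

2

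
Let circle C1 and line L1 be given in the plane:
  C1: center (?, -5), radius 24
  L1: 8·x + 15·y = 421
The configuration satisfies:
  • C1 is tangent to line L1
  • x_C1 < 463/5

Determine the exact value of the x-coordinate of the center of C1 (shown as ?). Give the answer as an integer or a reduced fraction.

1. [C1‖L1]  x_C1² − 124x_C1 + 1243 = 0  ⇒  x_C1 = 11 or 113
2. given x_C1 < 463/5: keep 11

11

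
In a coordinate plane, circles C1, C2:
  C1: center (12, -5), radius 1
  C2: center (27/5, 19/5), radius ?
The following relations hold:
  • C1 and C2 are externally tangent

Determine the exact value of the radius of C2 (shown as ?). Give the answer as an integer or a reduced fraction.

10

1. [ext C1·C2]  r_C2² + 2r_C2 − 120 = 0  ⇒  r_C2 = 10 (r>0 drops 1)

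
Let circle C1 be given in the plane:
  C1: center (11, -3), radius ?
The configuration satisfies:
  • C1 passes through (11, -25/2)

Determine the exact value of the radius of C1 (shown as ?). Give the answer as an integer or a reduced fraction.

1. [C1∋P]  r_C1² − 361/4 = 0  ⇒  r_C1 = 19/2 (r>0 drops 1)

19/2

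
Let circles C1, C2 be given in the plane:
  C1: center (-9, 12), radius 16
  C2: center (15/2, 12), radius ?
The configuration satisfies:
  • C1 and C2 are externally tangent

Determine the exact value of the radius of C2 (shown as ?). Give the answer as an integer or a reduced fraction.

1/2

1. [ext C1·C2]  r_C2² + 32r_C2 − 65/4 = 0  ⇒  r_C2 = 1/2 (r>0 drops 1)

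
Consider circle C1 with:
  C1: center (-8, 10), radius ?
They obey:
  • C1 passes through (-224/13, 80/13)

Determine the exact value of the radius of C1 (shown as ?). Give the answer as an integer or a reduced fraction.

10

1. [C1∋P]  r_C1² − 100 = 0  ⇒  r_C1 = 10 (r>0 drops 1)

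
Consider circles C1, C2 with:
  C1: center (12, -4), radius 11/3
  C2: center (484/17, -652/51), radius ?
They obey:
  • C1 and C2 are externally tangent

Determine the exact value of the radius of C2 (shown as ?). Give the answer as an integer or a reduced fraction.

1. [ext C1·C2]  r_C2² + (22/3)r_C2 − 335 = 0  ⇒  r_C2 = 15 (r>0 drops 1)

15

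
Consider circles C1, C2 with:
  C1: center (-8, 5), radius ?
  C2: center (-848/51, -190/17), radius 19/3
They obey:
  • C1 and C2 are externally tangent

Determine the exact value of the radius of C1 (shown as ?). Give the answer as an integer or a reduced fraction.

1. [ext C1·C2]  r_C1² + (38/3)r_C1 − 296 = 0  ⇒  r_C1 = 12 (r>0 drops 1)

12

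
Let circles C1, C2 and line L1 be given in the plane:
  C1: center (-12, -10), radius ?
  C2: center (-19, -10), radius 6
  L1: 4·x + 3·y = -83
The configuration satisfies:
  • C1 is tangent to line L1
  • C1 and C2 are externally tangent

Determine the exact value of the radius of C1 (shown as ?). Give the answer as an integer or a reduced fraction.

1. [C1‖L1]  r_C1² − 1 = 0  ⇒  r_C1 = 1 (r>0 drops 1)
2. [ext C1·C2]  r_C1² + 12r_C1 − 13 = 0  ⇒  r_C1 = 1 (r>0 drops 1)

1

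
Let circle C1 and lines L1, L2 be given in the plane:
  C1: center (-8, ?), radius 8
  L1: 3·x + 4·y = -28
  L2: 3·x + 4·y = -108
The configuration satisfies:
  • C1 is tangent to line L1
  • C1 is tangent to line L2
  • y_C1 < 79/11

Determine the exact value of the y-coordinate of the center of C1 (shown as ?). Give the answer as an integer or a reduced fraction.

-11

1. [C1‖L1]  y_C1² + 2y_C1 − 99 = 0  ⇒  y_C1 = -11 or 9
2. [C1‖L2]  y_C1² + 42y_C1 + 341 = 0  ⇒  y_C1 = -31 or -11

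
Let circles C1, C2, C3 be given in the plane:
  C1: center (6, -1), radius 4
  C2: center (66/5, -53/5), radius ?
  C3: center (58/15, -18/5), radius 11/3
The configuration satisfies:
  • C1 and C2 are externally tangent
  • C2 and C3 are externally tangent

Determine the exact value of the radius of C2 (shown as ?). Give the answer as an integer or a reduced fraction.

8

1. [ext C1·C2]  r_C2² + 8r_C2 − 128 = 0  ⇒  r_C2 = 8 (r>0 drops 1)
2. [ext C2·C3]  r_C2² + (22/3)r_C2 − 368/3 = 0  ⇒  r_C2 = 8 (r>0 drops 1)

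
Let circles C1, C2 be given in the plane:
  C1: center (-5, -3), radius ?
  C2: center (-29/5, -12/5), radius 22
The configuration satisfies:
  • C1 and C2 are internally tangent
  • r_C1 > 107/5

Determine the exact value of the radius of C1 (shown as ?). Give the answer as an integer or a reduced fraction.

1. [int C1,C2]  r_C1² − 44r_C1 + 483 = 0  ⇒  r_C1 = 21 or 23
2. given r_C1 > 107/5: keep 23

23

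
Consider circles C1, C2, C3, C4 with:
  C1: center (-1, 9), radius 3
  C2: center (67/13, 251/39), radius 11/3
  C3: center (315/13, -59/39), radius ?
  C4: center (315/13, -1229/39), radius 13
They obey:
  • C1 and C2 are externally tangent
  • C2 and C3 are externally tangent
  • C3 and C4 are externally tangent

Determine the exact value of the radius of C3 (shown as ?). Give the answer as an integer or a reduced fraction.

1. [ext C2·C3]  r_C3² + (22/3)r_C3 − 1241/3 = 0  ⇒  r_C3 = 17 (r>0 drops 1)
2. [ext C3·C4]  r_C3² + 26r_C3 − 731 = 0  ⇒  r_C3 = 17 (r>0 drops 1)

17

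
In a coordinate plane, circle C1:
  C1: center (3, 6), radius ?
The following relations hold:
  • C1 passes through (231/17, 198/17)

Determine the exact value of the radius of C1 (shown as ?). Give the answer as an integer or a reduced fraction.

12

1. [C1∋P]  r_C1² − 144 = 0  ⇒  r_C1 = 12 (r>0 drops 1)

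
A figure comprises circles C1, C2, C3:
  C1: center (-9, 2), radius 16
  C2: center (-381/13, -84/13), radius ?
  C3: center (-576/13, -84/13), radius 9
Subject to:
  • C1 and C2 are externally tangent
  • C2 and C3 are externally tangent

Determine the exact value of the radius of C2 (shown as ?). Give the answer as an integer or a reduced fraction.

1. [ext C1·C2]  r_C2² + 32r_C2 − 228 = 0  ⇒  r_C2 = 6 (r>0 drops 1)
2. [ext C2·C3]  r_C2² + 18r_C2 − 144 = 0  ⇒  r_C2 = 6 (r>0 drops 1)

6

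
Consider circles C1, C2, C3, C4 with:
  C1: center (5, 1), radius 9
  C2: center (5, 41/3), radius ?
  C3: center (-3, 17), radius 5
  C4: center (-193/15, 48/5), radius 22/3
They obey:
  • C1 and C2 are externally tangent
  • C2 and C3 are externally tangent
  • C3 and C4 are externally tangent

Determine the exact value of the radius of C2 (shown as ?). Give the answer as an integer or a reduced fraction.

1. [ext C1·C2]  r_C2² + 18r_C2 − 715/9 = 0  ⇒  r_C2 = 11/3 (r>0 drops 1)
2. [ext C2·C3]  r_C2² + 10r_C2 − 451/9 = 0  ⇒  r_C2 = 11/3 (r>0 drops 1)

11/3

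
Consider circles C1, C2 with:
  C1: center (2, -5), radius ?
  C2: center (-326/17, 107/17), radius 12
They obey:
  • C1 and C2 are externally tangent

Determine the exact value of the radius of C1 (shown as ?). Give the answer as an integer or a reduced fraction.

1. [ext C1·C2]  r_C1² + 24r_C1 − 432 = 0  ⇒  r_C1 = 12 (r>0 drops 1)

12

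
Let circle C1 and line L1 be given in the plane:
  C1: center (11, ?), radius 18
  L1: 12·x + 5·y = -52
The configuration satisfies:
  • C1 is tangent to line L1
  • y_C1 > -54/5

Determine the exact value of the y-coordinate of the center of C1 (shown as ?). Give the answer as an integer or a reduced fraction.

10

1. [C1‖L1]  y_C1² + (368/5)y_C1 − 836 = 0  ⇒  y_C1 = -418/5 or 10
2. given y_C1 > -54/5: keep 10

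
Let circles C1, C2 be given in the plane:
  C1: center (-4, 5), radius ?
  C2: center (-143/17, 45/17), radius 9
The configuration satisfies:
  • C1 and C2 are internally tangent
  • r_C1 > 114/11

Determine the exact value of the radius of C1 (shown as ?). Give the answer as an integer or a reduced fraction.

1. [int C1,C2]  r_C1² − 18r_C1 + 56 = 0  ⇒  r_C1 = 4 or 14
2. given r_C1 > 114/11: keep 14

14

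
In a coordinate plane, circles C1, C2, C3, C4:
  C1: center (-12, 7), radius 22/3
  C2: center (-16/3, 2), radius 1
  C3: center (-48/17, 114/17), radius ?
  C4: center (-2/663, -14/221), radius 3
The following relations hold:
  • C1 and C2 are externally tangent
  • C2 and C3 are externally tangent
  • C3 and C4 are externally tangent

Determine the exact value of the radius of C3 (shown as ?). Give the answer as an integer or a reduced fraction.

13/3

1. [ext C2·C3]  r_C3² + 2r_C3 − 247/9 = 0  ⇒  r_C3 = 13/3 (r>0 drops 1)
2. [ext C3·C4]  r_C3² + 6r_C3 − 403/9 = 0  ⇒  r_C3 = 13/3 (r>0 drops 1)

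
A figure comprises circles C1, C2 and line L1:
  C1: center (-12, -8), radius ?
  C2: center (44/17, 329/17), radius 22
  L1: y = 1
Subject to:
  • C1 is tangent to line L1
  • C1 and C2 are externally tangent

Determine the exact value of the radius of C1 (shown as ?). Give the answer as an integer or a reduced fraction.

9

1. [C1‖L1]  r_C1² − 81 = 0  ⇒  r_C1 = 9 (r>0 drops 1)
2. [ext C1·C2]  r_C1² + 44r_C1 − 477 = 0  ⇒  r_C1 = 9 (r>0 drops 1)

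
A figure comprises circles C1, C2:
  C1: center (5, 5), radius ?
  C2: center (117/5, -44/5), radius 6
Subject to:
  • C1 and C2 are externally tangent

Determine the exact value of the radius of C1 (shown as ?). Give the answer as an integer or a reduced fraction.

1. [ext C1·C2]  r_C1² + 12r_C1 − 493 = 0  ⇒  r_C1 = 17 (r>0 drops 1)

17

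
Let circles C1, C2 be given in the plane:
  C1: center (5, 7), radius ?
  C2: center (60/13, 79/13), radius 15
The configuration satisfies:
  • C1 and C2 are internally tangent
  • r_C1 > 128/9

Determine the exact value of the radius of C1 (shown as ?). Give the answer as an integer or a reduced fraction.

16

1. [int C1,C2]  r_C1² − 30r_C1 + 224 = 0  ⇒  r_C1 = 14 or 16
2. given r_C1 > 128/9: keep 16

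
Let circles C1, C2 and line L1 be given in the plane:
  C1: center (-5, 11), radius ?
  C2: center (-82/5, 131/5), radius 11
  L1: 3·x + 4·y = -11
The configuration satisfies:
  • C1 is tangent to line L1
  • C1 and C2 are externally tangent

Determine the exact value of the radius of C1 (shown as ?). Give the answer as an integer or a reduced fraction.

1. [C1‖L1]  r_C1² − 64 = 0  ⇒  r_C1 = 8 (r>0 drops 1)
2. [ext C1·C2]  r_C1² + 22r_C1 − 240 = 0  ⇒  r_C1 = 8 (r>0 drops 1)

8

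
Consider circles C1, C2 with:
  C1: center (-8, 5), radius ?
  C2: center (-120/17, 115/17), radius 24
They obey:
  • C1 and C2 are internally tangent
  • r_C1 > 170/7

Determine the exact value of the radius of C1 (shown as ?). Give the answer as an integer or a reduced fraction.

26

1. [int C1,C2]  r_C1² − 48r_C1 + 572 = 0  ⇒  r_C1 = 22 or 26
2. given r_C1 > 170/7: keep 26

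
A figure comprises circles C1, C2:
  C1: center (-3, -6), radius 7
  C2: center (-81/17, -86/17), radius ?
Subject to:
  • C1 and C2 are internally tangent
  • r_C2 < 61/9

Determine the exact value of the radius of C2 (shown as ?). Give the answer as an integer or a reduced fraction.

5

1. [int C1,C2]  r_C2² − 14r_C2 + 45 = 0  ⇒  r_C2 = 5 or 9
2. given r_C2 < 61/9: keep 5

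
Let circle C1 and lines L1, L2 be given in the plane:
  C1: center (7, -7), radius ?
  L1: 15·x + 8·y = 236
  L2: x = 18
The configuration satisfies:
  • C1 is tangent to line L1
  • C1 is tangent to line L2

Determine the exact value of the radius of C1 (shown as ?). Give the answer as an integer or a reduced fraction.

1. [C1‖L1]  r_C1² − 121 = 0  ⇒  r_C1 = 11 (r>0 drops 1)
2. [C1‖L2]  r_C1² − 121 = 0  ⇒  r_C1 = 11 (r>0 drops 1)

11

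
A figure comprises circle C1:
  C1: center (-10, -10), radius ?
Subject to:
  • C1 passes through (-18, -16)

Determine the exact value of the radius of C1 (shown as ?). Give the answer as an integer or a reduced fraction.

1. [C1∋P]  r_C1² − 100 = 0  ⇒  r_C1 = 10 (r>0 drops 1)

10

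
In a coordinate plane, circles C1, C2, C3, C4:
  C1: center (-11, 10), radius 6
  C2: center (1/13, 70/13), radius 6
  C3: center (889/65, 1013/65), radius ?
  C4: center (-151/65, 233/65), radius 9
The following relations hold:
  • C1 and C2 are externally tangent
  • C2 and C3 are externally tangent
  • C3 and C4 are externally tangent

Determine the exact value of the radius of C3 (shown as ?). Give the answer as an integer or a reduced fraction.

1. [ext C2·C3]  r_C3² + 12r_C3 − 253 = 0  ⇒  r_C3 = 11 (r>0 drops 1)
2. [ext C3·C4]  r_C3² + 18r_C3 − 319 = 0  ⇒  r_C3 = 11 (r>0 drops 1)

11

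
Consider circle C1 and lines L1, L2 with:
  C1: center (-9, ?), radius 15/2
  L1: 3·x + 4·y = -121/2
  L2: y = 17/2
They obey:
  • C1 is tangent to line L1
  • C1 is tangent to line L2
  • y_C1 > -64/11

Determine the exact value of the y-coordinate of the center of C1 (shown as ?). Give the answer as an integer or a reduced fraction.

1. [C1‖L1]  y_C1² + (67/4)y_C1 − 71/4 = 0  ⇒  y_C1 = -71/4 or 1
2. [C1‖L2]  y_C1² − 17y_C1 + 16 = 0  ⇒  y_C1 = 1 or 16

1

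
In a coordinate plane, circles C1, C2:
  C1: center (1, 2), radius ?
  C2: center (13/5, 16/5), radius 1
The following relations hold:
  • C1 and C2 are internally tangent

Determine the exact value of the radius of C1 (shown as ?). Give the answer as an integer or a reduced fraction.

3

1. [int C1,C2]  r_C1² − 2r_C1 − 3 = 0  ⇒  r_C1 = 3 (r>0 drops 1)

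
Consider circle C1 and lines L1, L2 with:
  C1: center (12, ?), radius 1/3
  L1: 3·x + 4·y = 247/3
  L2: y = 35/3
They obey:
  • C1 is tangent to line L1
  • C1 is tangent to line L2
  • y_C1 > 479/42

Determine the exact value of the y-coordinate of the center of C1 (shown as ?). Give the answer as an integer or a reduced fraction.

1. [C1‖L1]  y_C1² − (139/6)y_C1 + 134 = 0  ⇒  y_C1 = 67/6 or 12
2. [C1‖L2]  y_C1² − (70/3)y_C1 + 136 = 0  ⇒  y_C1 = 34/3 or 12

12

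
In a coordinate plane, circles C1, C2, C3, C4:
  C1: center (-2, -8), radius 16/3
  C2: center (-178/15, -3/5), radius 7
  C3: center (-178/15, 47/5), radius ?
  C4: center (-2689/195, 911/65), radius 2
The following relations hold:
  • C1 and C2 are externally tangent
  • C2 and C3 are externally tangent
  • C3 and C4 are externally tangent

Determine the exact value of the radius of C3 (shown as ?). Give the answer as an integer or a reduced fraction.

3

1. [ext C2·C3]  r_C3² + 14r_C3 − 51 = 0  ⇒  r_C3 = 3 (r>0 drops 1)
2. [ext C3·C4]  r_C3² + 4r_C3 − 21 = 0  ⇒  r_C3 = 3 (r>0 drops 1)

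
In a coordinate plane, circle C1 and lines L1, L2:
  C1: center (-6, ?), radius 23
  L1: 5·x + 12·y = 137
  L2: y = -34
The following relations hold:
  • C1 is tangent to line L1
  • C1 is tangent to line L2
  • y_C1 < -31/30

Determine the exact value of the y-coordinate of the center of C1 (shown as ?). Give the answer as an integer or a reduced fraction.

1. [C1‖L1]  y_C1² − (167/6)y_C1 − 2563/6 = 0  ⇒  y_C1 = -11 or 233/6
2. [C1‖L2]  y_C1² + 68y_C1 + 627 = 0  ⇒  y_C1 = -57 or -11

-11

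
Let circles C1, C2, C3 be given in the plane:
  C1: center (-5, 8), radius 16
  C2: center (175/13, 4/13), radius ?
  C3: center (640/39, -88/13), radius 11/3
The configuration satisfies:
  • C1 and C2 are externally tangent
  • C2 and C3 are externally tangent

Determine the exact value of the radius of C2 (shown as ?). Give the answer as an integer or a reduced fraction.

4

1. [ext C1·C2]  r_C2² + 32r_C2 − 144 = 0  ⇒  r_C2 = 4 (r>0 drops 1)
2. [ext C2·C3]  r_C2² + (22/3)r_C2 − 136/3 = 0  ⇒  r_C2 = 4 (r>0 drops 1)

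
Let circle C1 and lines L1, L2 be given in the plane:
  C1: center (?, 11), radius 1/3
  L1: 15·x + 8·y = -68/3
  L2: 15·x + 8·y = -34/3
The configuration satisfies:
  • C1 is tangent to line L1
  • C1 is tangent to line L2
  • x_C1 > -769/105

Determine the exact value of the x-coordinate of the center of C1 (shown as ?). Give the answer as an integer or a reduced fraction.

1. [C1‖L1]  x_C1² + (664/45)x_C1 + 2443/45 = 0  ⇒  x_C1 = -349/45 or -7
2. [C1‖L2]  x_C1² + (596/45)x_C1 + 1967/45 = 0  ⇒  x_C1 = -7 or -281/45

-7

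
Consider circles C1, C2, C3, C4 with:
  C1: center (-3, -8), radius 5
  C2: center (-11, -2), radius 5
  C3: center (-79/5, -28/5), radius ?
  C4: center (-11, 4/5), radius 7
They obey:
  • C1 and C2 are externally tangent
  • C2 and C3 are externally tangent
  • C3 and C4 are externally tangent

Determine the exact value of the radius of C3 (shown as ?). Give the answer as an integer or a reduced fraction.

1. [ext C2·C3]  r_C3² + 10r_C3 − 11 = 0  ⇒  r_C3 = 1 (r>0 drops 1)
2. [ext C3·C4]  r_C3² + 14r_C3 − 15 = 0  ⇒  r_C3 = 1 (r>0 drops 1)

1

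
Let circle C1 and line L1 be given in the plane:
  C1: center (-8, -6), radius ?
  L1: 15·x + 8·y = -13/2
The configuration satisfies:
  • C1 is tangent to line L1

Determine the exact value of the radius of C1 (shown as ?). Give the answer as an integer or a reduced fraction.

1. [C1‖L1]  r_C1² − 361/4 = 0  ⇒  r_C1 = 19/2 (r>0 drops 1)

19/2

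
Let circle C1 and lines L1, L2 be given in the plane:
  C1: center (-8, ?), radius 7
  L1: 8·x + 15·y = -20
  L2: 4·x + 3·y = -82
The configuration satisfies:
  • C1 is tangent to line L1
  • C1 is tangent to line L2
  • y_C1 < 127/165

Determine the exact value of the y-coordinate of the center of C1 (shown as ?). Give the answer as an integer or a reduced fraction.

-5

1. [C1‖L1]  y_C1² − (88/15)y_C1 − 163/3 = 0  ⇒  y_C1 = -5 or 163/15
2. [C1‖L2]  y_C1² + (100/3)y_C1 + 425/3 = 0  ⇒  y_C1 = -85/3 or -5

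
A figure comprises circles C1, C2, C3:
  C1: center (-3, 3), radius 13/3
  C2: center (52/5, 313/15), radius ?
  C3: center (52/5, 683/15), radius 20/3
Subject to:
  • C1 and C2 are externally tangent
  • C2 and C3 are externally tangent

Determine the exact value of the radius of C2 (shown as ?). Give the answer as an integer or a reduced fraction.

1. [ext C1·C2]  r_C2² + (26/3)r_C2 − 480 = 0  ⇒  r_C2 = 18 (r>0 drops 1)
2. [ext C2·C3]  r_C2² + (40/3)r_C2 − 564 = 0  ⇒  r_C2 = 18 (r>0 drops 1)

18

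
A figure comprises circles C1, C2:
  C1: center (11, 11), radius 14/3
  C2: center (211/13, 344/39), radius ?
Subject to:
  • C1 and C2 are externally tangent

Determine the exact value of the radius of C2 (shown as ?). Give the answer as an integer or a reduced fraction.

1. [ext C1·C2]  r_C2² + (28/3)r_C2 − 31/3 = 0  ⇒  r_C2 = 1 (r>0 drops 1)

1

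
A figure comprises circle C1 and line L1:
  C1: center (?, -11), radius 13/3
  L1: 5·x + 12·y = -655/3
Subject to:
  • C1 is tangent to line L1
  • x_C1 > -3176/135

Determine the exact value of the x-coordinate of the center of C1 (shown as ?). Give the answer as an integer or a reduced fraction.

-6

1. [C1‖L1]  x_C1² + (518/15)x_C1 + 856/5 = 0  ⇒  x_C1 = -428/15 or -6
2. given x_C1 > -3176/135: keep -6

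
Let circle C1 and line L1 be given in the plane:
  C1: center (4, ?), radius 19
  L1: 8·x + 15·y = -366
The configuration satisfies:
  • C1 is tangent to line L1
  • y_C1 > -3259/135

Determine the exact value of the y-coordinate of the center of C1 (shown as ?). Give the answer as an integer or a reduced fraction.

1. [C1‖L1]  y_C1² + (796/15)y_C1 + 721/3 = 0  ⇒  y_C1 = -721/15 or -5
2. given y_C1 > -3259/135: keep -5

-5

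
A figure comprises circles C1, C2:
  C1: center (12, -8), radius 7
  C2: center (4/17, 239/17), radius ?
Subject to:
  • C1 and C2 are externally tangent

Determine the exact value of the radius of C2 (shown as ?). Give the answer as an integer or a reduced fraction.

1. [ext C1·C2]  r_C2² + 14r_C2 − 576 = 0  ⇒  r_C2 = 18 (r>0 drops 1)

18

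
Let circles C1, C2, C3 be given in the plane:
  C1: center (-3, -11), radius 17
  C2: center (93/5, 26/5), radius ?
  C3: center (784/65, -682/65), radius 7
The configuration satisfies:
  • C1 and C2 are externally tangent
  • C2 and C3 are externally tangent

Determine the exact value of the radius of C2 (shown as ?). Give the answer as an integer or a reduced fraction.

10

1. [ext C1·C2]  r_C2² + 34r_C2 − 440 = 0  ⇒  r_C2 = 10 (r>0 drops 1)
2. [ext C2·C3]  r_C2² + 14r_C2 − 240 = 0  ⇒  r_C2 = 10 (r>0 drops 1)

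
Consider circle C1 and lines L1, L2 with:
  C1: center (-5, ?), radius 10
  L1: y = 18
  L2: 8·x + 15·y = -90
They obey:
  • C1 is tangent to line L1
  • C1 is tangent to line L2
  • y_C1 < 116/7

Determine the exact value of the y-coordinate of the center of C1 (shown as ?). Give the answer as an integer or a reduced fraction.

1. [C1‖L1]  y_C1² − 36y_C1 + 224 = 0  ⇒  y_C1 = 8 or 28
2. [C1‖L2]  y_C1² + (20/3)y_C1 − 352/3 = 0  ⇒  y_C1 = -44/3 or 8

8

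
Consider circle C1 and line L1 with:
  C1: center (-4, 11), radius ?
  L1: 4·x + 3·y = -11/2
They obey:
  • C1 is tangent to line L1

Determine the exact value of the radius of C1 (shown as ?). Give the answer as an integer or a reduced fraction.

9/2

1. [C1‖L1]  r_C1² − 81/4 = 0  ⇒  r_C1 = 9/2 (r>0 drops 1)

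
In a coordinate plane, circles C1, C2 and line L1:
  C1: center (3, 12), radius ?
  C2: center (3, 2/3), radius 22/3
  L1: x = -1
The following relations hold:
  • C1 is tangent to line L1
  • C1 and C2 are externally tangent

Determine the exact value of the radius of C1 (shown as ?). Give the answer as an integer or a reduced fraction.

4

1. [C1‖L1]  r_C1² − 16 = 0  ⇒  r_C1 = 4 (r>0 drops 1)
2. [ext C1·C2]  r_C1² + (44/3)r_C1 − 224/3 = 0  ⇒  r_C1 = 4 (r>0 drops 1)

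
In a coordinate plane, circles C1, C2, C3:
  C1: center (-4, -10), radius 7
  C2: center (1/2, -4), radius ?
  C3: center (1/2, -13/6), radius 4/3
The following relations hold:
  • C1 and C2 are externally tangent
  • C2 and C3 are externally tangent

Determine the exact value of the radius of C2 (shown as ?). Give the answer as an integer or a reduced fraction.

1/2

1. [ext C1·C2]  r_C2² + 14r_C2 − 29/4 = 0  ⇒  r_C2 = 1/2 (r>0 drops 1)
2. [ext C2·C3]  r_C2² + (8/3)r_C2 − 19/12 = 0  ⇒  r_C2 = 1/2 (r>0 drops 1)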